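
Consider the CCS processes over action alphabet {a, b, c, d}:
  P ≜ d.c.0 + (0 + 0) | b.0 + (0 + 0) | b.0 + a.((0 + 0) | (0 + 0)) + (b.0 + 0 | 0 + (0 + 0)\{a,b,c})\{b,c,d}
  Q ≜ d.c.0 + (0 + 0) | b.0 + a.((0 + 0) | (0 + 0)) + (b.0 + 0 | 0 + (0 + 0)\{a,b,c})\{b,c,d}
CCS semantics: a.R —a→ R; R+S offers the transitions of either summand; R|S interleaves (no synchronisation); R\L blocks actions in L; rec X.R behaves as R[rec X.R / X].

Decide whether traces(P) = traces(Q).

trace-equivalent

Reachable graph of P (5 states):
  s0 = d.c.0 + (0 + 0) | b.0 + (0 + 0) | b.0 + a.((0 + 0) | (0 + 0)) + (b.0 + 0 | 0 + (0 + 0)\{a,b,c})\{b,c,d} has moves ··a··> s1, ··b··> s2, ··d··> s3
  s1 = (0 + 0) | (0 + 0) has moves stopped
  s2 = (0 + 0) | 0 has moves stopped
  s3 = c.0 has moves ··c··> s4
  s4 = 0 has moves stopped
Reachable graph of Q (5 states):
  t0 = d.c.0 + (0 + 0) | b.0 + a.((0 + 0) | (0 + 0)) + (b.0 + 0 | 0 + (0 + 0)\{a,b,c})\{b,c,d} has moves ··a··> t1, ··b··> t2, ··d··> t3
  t1 = (0 + 0) | (0 + 0) has moves stopped
  t2 = (0 + 0) | 0 has moves stopped
  t3 = c.0 has moves ··c··> t4
  t4 = 0 has moves stopped
Partition-refinement fixed point:
  B0 = {s0, t0}
  B1 = {s3, t3}
  B2 = {s1, s2, s4, t1, t2, t4}
s0 ∈ B0, t0 ∈ B0 → same block
Bisimilar ⇒ trace-equivalent.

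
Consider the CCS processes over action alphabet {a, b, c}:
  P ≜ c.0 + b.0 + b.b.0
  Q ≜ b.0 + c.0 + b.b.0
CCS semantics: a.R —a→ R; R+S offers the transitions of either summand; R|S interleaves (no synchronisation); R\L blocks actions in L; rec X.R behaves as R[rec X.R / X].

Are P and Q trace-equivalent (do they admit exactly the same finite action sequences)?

P's transition system — 3 states:
  u0 = c.0 + b.0 + b.b.0 | --b--▸ u1, --b--▸ u2, --c--▸ u1
  u1 = 0 | deadlocked
  u2 = b.0 | --b--▸ u1
Q's transition system — 3 states:
  v0 = b.0 + c.0 + b.b.0 | --b--▸ v1, --b--▸ v2, --c--▸ v1
  v1 = 0 | deadlocked
  v2 = b.0 | --b--▸ v1
Partition-refinement fixed point:
  B0 = {u0, v0}
  B1 = {u2, v2}
  B2 = {u1, v1}
u0 ∈ B0, v0 ∈ B0 → same block
Bisimilar ⇒ trace-equivalent.

traces(P) = traces(Q)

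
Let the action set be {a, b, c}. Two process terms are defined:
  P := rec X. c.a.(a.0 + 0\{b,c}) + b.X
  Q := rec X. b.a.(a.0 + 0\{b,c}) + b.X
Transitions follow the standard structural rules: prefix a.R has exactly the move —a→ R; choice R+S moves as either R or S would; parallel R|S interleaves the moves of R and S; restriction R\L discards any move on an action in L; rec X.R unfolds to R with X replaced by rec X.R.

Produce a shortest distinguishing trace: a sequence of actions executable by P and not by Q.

Reachable graph of P (4 states):
  u0 = rec X. c.a.(a.0 + 0\{b,c}) + b.X → --b--▸ u0, --c--▸ u1
  u1 = a.(a.0 + 0\{b,c}) → --a--▸ u2
  u2 = a.0 + 0\{b,c} → --a--▸ u3
  u3 = 0 → ·
Reachable graph of Q (4 states):
  v0 = rec X. b.a.(a.0 + 0\{b,c}) + b.X → --b--▸ v0, --b--▸ v1
  v1 = a.(a.0 + 0\{b,c}) → --a--▸ v2
  v2 = a.0 + 0\{b,c} → --a--▸ v3
  v3 = 0 → ·
Run σ = ⟨c⟩ on P: start {u0}
  after c @ step 1: {u1}
  ✓ P
Run σ = ⟨c⟩ on Q: start {v0}
  after c @ step 1: ∅  — Q cannot continue

c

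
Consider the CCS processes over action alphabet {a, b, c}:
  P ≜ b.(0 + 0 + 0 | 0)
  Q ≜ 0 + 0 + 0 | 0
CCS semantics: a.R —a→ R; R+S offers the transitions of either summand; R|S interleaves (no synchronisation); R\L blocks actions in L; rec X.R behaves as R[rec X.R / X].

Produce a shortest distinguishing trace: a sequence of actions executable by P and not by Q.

b

Reachable graph of P (2 states):
  p0 = b.(0 + 0 + 0 | 0) ⊢ =b=> p1
  p1 = 0 + 0 + 0 | 0 ⊢ deadlocked
Reachable graph of Q (1 states):
  q0 = 0 + 0 + 0 | 0 ⊢ deadlocked
Executing b from P (initial set {p0}):
  step 1 (b): {p1}
  — P admits the full trace.
Executing b from Q (initial set {q0}):
  step 1 (b): no successor for Q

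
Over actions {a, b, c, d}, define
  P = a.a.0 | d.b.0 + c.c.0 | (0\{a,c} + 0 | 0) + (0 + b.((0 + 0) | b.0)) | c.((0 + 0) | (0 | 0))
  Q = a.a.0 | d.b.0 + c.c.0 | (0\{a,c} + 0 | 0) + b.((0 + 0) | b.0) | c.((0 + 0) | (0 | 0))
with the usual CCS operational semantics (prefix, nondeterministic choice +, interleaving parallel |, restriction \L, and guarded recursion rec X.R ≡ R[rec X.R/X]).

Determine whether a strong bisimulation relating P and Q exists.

YES

Reachable graph of P (16 states):
  u0 = a.a.0 | d.b.0 + c.c.0 | (0\{a,c} + 0 | 0) + (0 + b.((0 + 0) | b.0)) | c.((0 + 0) | (0 | 0)) | -a-> u1, -b-> u2, -c-> u3, -c-> u4, -d-> u5
  u1 = a.0 | d.b.0 | -a-> u6, -d-> u7
  u2 = (0 + 0) | b.0 | c.((0 + 0) | (0 | 0)) | -b-> u8, -c-> u9
  u3 = (0 + b.((0 + 0) | b.0)) | ((0 + 0) | (0 | 0)) | -b-> u9
  u4 = c.0 | (0\{a,c} + 0 | 0) | -c-> u10
  u5 = a.a.0 | b.0 | -a-> u7, -b-> u11
  u6 = 0 | d.b.0 | -d-> u12
  u7 = a.0 | b.0 | -a-> u12, -b-> u13
  u8 = (0 + 0) | 0 | c.((0 + 0) | (0 | 0)) | -c-> u14
  u9 = (0 + 0) | b.0 | ((0 + 0) | (0 | 0)) | -b-> u14
  u10 = 0 | (0\{a,c} + 0 | 0) | ∅
  u11 = a.a.0 | 0 | -a-> u13
  u12 = 0 | b.0 | -b-> u15
  u13 = a.0 | 0 | -a-> u15
  u14 = (0 + 0) | 0 | ((0 + 0) | (0 | 0)) | ∅
  u15 = 0 | 0 | ∅
Reachable graph of Q (16 states):
  v0 = a.a.0 | d.b.0 + c.c.0 | (0\{a,c} + 0 | 0) + b.((0 + 0) | b.0) | c.((0 + 0) | (0 | 0)) | -a-> v1, -b-> v2, -c-> v3, -c-> v4, -d-> v5
  v1 = a.0 | d.b.0 | -a-> v6, -d-> v7
  v2 = (0 + 0) | b.0 | c.((0 + 0) | (0 | 0)) | -b-> v8, -c-> v9
  v3 = b.((0 + 0) | b.0) | ((0 + 0) | (0 | 0)) | -b-> v9
  v4 = c.0 | (0\{a,c} + 0 | 0) | -c-> v10
  v5 = a.a.0 | b.0 | -a-> v7, -b-> v11
  v6 = 0 | d.b.0 | -d-> v12
  v7 = a.0 | b.0 | -a-> v12, -b-> v13
  v8 = (0 + 0) | 0 | c.((0 + 0) | (0 | 0)) | -c-> v14
  v9 = (0 + 0) | b.0 | ((0 + 0) | (0 | 0)) | -b-> v14
  v10 = 0 | (0\{a,c} + 0 | 0) | ∅
  v11 = a.a.0 | 0 | -a-> v13
  v12 = 0 | b.0 | -b-> v15
  v13 = a.0 | 0 | -a-> v15
  v14 = (0 + 0) | 0 | ((0 + 0) | (0 | 0)) | ∅
  v15 = 0 | 0 | ∅
Coarsest stable partition (strong bisimilarity classes):
  B0 = {u0, v0}
  B1 = {u5, v5}
  B2 = {u7, v7}
  B3 = {u12, u9, v12, v9}
  B4 = {u10, u14, u15, v10, v14, v15}
  B5 = {u13, v13}
  B6 = {u11, v11}
  B7 = {u1, v1}
  B8 = {u6, v6}
  B9 = {u4, u8, v4, v8}
  B10 = {u3, v3}
  B11 = {u2, v2}
u0 ∈ B0, v0 ∈ B0 → same block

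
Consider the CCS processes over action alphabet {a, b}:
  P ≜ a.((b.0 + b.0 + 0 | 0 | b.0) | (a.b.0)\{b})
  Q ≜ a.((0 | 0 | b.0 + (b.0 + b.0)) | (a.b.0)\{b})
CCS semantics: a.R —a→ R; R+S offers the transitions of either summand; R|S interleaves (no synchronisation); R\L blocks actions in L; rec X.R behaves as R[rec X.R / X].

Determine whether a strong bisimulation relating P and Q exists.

Reachable graph of P (7 states):
  p0 = a.((b.0 + b.0 + 0 | 0 | b.0) | (a.b.0)\{b}) | --a--▸ p1
  p1 = (b.0 + b.0 + 0 | 0 | b.0) | (a.b.0)\{b} | --a--▸ p2, --b--▸ p3, --b--▸ p4
  p2 = (b.0 + b.0 + 0 | 0 | b.0) | (b.0)\{b} | --b--▸ p5, --b--▸ p6
  p3 = 0 | (a.b.0)\{b} | --a--▸ p5
  p4 = 0 | 0 | 0 | (a.b.0)\{b} | --a--▸ p6
  p5 = 0 | (b.0)\{b} | (no moves)
  p6 = 0 | 0 | 0 | (b.0)\{b} | (no moves)
Reachable graph of Q (7 states):
  q0 = a.((0 | 0 | b.0 + (b.0 + b.0)) | (a.b.0)\{b}) | --a--▸ q1
  q1 = (0 | 0 | b.0 + (b.0 + b.0)) | (a.b.0)\{b} | --a--▸ q2, --b--▸ q3, --b--▸ q4
  q2 = (0 | 0 | b.0 + (b.0 + b.0)) | (b.0)\{b} | --b--▸ q5, --b--▸ q6
  q3 = 0 | (a.b.0)\{b} | --a--▸ q5
  q4 = 0 | 0 | 0 | (a.b.0)\{b} | --a--▸ q6
  q5 = 0 | (b.0)\{b} | (no moves)
  q6 = 0 | 0 | 0 | (b.0)\{b} | (no moves)
Bisimilarity quotient blocks:
  B0 = {p0, q0}
  B1 = {p1, q1}
  B2 = {p3, p4, q3, q4}
  B3 = {p5, p6, q5, q6}
  B4 = {p2, q2}
p0 ∈ B0, q0 ∈ B0 → same block

YES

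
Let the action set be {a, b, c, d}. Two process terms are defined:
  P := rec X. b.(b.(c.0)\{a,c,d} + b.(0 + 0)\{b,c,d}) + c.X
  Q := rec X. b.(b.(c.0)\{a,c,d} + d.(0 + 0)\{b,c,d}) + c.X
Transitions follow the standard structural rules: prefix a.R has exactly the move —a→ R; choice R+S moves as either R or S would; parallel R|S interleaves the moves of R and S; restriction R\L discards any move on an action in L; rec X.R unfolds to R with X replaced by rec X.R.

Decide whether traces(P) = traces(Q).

LTS(P): 4 reachable states
  m0 = rec X. b.(b.(c.0)\{a,c,d} + b.(0 + 0)\{b,c,d}) + c.X → -b-> m1, -c-> m0
  m1 = b.(c.0)\{a,c,d} + b.(0 + 0)\{b,c,d} → -b-> m2, -b-> m3
  m2 = (0 + 0)\{b,c,d} → deadlocked
  m3 = (c.0)\{a,c,d} → deadlocked
LTS(Q): 4 reachable states
  n0 = rec X. b.(b.(c.0)\{a,c,d} + d.(0 + 0)\{b,c,d}) + c.X → -b-> n1, -c-> n0
  n1 = b.(c.0)\{a,c,d} + d.(0 + 0)\{b,c,d} → -b-> n2, -d-> n3
  n2 = (c.0)\{a,c,d} → deadlocked
  n3 = (0 + 0)\{b,c,d} → deadlocked
Executing bd from Q (initial set {n0}):
  step 1 (b): {n1}
  step 2 (d): {n3}
  ✓ Q
Executing bd from P (initial set {m0}):
  step 1 (b): {m1}
  step 2 (d): no successor for P

NO — witness ⟨bd⟩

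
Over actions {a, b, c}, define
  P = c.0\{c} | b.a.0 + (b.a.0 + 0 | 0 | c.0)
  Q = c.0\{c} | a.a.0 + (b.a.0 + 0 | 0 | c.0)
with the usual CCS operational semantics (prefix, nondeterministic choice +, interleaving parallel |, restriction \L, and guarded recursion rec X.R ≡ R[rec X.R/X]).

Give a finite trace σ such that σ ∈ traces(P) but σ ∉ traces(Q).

P's transition system — 9 states:
  s0 = c.0\{c} | b.a.0 + (b.a.0 + 0 | 0 | c.0) → ··b··> s1, ··b··> s2, ··c··> s3, ··c··> s4
  s1 = a.0 → ··a··> s5
  s2 = c.0\{c} | a.0 → ··a··> s6, ··c··> s7
  s3 = 0 | 0 | 0 → ∅
  s4 = 0\{c} | b.a.0 → ··b··> s7
  s5 = 0 → ∅
  s6 = c.0\{c} | 0 → ··c··> s8
  s7 = 0\{c} | a.0 → ··a··> s8
  s8 = 0\{c} | 0 → ∅
Q's transition system — 9 states:
  t0 = c.0\{c} | a.a.0 + (b.a.0 + 0 | 0 | c.0) → ··a··> t1, ··b··> t2, ··c··> t3, ··c··> t4
  t1 = c.0\{c} | a.0 → ··a··> t5, ··c··> t6
  t2 = a.0 → ··a··> t7
  t3 = 0 | 0 | 0 → ∅
  t4 = 0\{c} | a.a.0 → ··a··> t6
  t5 = c.0\{c} | 0 → ··c··> t8
  t6 = 0\{c} | a.0 → ··a··> t8
  t7 = 0 → ∅
  t8 = 0\{c} | 0 → ∅
Trace ⟨bc⟩ through P, begin at {s0}:
  after b @ step 1: {s1, s2}
  after c @ step 2: {s7}
  — P admits the full trace.
Trace ⟨bc⟩ through Q, begin at {t0}:
  after b @ step 1: {t2}
  after c @ step 2: no successor for Q

bc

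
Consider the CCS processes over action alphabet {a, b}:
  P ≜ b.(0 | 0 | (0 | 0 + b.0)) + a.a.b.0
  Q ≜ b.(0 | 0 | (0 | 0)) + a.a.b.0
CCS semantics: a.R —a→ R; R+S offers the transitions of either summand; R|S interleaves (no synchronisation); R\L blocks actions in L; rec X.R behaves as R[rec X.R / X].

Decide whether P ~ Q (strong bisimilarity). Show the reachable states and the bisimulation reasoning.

Reachable graph of P (6 states):
  m0 = b.(0 | 0 | (0 | 0 + b.0)) + a.a.b.0 has moves —a→ m1, —b→ m2
  m1 = a.b.0 has moves —a→ m3
  m2 = 0 | 0 | (0 | 0 + b.0) has moves —b→ m4
  m3 = b.0 has moves —b→ m5
  m4 = 0 | 0 | 0 has moves deadlocked
  m5 = 0 has moves deadlocked
Reachable graph of Q (5 states):
  n0 = b.(0 | 0 | (0 | 0)) + a.a.b.0 has moves —a→ n1, —b→ n2
  n1 = a.b.0 has moves —a→ n3
  n2 = 0 | 0 | (0 | 0) has moves deadlocked
  n3 = b.0 has moves —b→ n4
  n4 = 0 has moves deadlocked
Bisimilarity quotient blocks:
  B0 = {m0}
  B1 = {m1, n1}
  B2 = {m2, m3, n3}
  B3 = {m4, m5, n2, n4}
  B4 = {n0}
m0 ∈ B0, n0 ∈ B4 → different blocks

not bisimilar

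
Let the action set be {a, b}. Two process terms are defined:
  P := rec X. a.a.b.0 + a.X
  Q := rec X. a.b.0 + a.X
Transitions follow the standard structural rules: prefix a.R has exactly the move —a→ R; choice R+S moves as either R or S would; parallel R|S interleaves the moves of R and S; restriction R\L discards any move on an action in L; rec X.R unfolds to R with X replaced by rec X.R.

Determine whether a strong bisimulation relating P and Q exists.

NO

Reachable graph of P (4 states):
  m0 = rec X. a.a.b.0 + a.X → -a-> m0, -a-> m1
  m1 = a.b.0 → -a-> m2
  m2 = b.0 → -b-> m3
  m3 = 0 → ·
Reachable graph of Q (3 states):
  n0 = rec X. a.b.0 + a.X → -a-> n0, -a-> n1
  n1 = b.0 → -b-> n2
  n2 = 0 → ·
Coarsest stable partition (strong bisimilarity classes):
  B0 = {m0}
  B1 = {m1}
  B2 = {m2, n1}
  B3 = {m3, n2}
  B4 = {n0}
m0 ∈ B0, n0 ∈ B4 → different blocks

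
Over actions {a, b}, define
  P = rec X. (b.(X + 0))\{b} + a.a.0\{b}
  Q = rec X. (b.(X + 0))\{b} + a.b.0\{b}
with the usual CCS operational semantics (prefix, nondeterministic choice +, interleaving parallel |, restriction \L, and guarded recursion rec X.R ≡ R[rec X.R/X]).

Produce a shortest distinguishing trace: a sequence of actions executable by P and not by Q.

aa

Reachable graph of P (3 states):
  u0 = rec X. (b.(X + 0))\{b} + a.a.0\{b} → -a-> u1
  u1 = a.0\{b} → -a-> u2
  u2 = 0\{b} → (no moves)
Reachable graph of Q (3 states):
  v0 = rec X. (b.(X + 0))\{b} + a.b.0\{b} → -a-> v1
  v1 = b.0\{b} → -b-> v2
  v2 = 0\{b} → (no moves)
Run σ = ⟨aa⟩ on P: start {u0}
  [1] a ⇒ {u1}
  [2] a ⇒ {u2}
  — P admits the full trace.
Run σ = ⟨aa⟩ on Q: start {v0}
  [1] a ⇒ {v1}
  [2] a ⇒ ∅  — Q cannot continue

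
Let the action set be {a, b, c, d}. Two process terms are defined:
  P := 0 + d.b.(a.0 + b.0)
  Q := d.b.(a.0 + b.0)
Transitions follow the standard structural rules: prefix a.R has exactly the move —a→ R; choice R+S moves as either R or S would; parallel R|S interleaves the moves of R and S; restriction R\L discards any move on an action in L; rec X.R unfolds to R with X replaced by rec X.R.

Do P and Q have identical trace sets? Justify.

trace-equivalent

LTS(P): 4 reachable states
  s0 = 0 + d.b.(a.0 + b.0) ⊢ --d--▸ s1
  s1 = b.(a.0 + b.0) ⊢ --b--▸ s2
  s2 = a.0 + b.0 ⊢ --a--▸ s3, --b--▸ s3
  s3 = 0 ⊢ deadlocked
LTS(Q): 4 reachable states
  t0 = d.b.(a.0 + b.0) ⊢ --d--▸ t1
  t1 = b.(a.0 + b.0) ⊢ --b--▸ t2
  t2 = a.0 + b.0 ⊢ --a--▸ t3, --b--▸ t3
  t3 = 0 ⊢ deadlocked
Coarsest stable partition (strong bisimilarity classes):
  B0 = {s0, t0}
  B1 = {s1, t1}
  B2 = {s2, t2}
  B3 = {s3, t3}
s0 ∈ B0, t0 ∈ B0 → same block
Bisimilar ⇒ trace-equivalent.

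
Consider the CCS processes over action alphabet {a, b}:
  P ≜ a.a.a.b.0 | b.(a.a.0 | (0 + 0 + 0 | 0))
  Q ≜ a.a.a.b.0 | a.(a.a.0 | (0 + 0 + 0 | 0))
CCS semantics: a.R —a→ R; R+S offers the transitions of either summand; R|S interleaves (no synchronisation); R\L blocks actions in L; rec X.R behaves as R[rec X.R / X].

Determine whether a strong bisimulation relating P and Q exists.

NO

LTS(P): 20 reachable states
  m0 = a.a.a.b.0 | b.(a.a.0 | (0 + 0 + 0 | 0)) → —a→ m1, —b→ m2
  m1 = a.a.b.0 | b.(a.a.0 | (0 + 0 + 0 | 0)) → —a→ m3, —b→ m4
  m2 = a.a.a.b.0 | (a.a.0 | (0 + 0 + 0 | 0)) → —a→ m4, —a→ m5
  m3 = a.b.0 | b.(a.a.0 | (0 + 0 + 0 | 0)) → —a→ m6, —b→ m7
  m4 = a.a.b.0 | (a.a.0 | (0 + 0 + 0 | 0)) → —a→ m7, —a→ m8
  m5 = a.a.a.b.0 | (a.0 | (0 + 0 + 0 | 0)) → —a→ m8, —a→ m9
  m6 = b.0 | b.(a.a.0 | (0 + 0 + 0 | 0)) → —b→ m10, —b→ m11
  m7 = a.b.0 | (a.a.0 | (0 + 0 + 0 | 0)) → —a→ m11, —a→ m12
  m8 = a.a.b.0 | (a.0 | (0 + 0 + 0 | 0)) → —a→ m12, —a→ m13
  m9 = a.a.a.b.0 | (0 | (0 + 0 + 0 | 0)) → —a→ m13
  m10 = 0 | b.(a.a.0 | (0 + 0 + 0 | 0)) → —b→ m14
  m11 = b.0 | (a.a.0 | (0 + 0 + 0 | 0)) → —a→ m15, —b→ m14
  m12 = a.b.0 | (a.0 | (0 + 0 + 0 | 0)) → —a→ m15, —a→ m16
  m13 = a.a.b.0 | (0 | (0 + 0 + 0 | 0)) → —a→ m16
  m14 = 0 | (a.a.0 | (0 + 0 + 0 | 0)) → —a→ m17
  m15 = b.0 | (a.0 | (0 + 0 + 0 | 0)) → —a→ m18, —b→ m17
  m16 = a.b.0 | (0 | (0 + 0 + 0 | 0)) → —a→ m18
  m17 = 0 | (a.0 | (0 + 0 + 0 | 0)) → —a→ m19
  m18 = b.0 | (0 | (0 + 0 + 0 | 0)) → —b→ m19
  m19 = 0 | (0 | (0 + 0 + 0 | 0)) → stopped
LTS(Q): 20 reachable states
  n0 = a.a.a.b.0 | a.(a.a.0 | (0 + 0 + 0 | 0)) → —a→ n1, —a→ n2
  n1 = a.a.a.b.0 | (a.a.0 | (0 + 0 + 0 | 0)) → —a→ n3, —a→ n4
  n2 = a.a.b.0 | a.(a.a.0 | (0 + 0 + 0 | 0)) → —a→ n4, —a→ n5
  n3 = a.a.a.b.0 | (a.0 | (0 + 0 + 0 | 0)) → —a→ n6, —a→ n7
  n4 = a.a.b.0 | (a.a.0 | (0 + 0 + 0 | 0)) → —a→ n7, —a→ n8
  n5 = a.b.0 | a.(a.a.0 | (0 + 0 + 0 | 0)) → —a→ n8, —a→ n9
  n6 = a.a.a.b.0 | (0 | (0 + 0 + 0 | 0)) → —a→ n10
  n7 = a.a.b.0 | (a.0 | (0 + 0 + 0 | 0)) → —a→ n10, —a→ n11
  n8 = a.b.0 | (a.a.0 | (0 + 0 + 0 | 0)) → —a→ n11, —a→ n12
  n9 = b.0 | a.(a.a.0 | (0 + 0 + 0 | 0)) → —a→ n12, —b→ n13
  n10 = a.a.b.0 | (0 | (0 + 0 + 0 | 0)) → —a→ n14
  n11 = a.b.0 | (a.0 | (0 + 0 + 0 | 0)) → —a→ n14, —a→ n15
  n12 = b.0 | (a.a.0 | (0 + 0 + 0 | 0)) → —a→ n15, —b→ n16
  n13 = 0 | a.(a.a.0 | (0 + 0 + 0 | 0)) → —a→ n16
  n14 = a.b.0 | (0 | (0 + 0 + 0 | 0)) → —a→ n17
  n15 = b.0 | (a.0 | (0 + 0 + 0 | 0)) → —a→ n17, —b→ n18
  n16 = 0 | (a.a.0 | (0 + 0 + 0 | 0)) → —a→ n18
  n17 = b.0 | (0 | (0 + 0 + 0 | 0)) → —b→ n19
  n18 = 0 | (a.0 | (0 + 0 + 0 | 0)) → —a→ n19
  n19 = 0 | (0 | (0 + 0 + 0 | 0)) → stopped
Partition-refinement fixed point:
  B0 = {m0}
  B1 = {m1}
  B2 = {m3}
  B3 = {m7, n8}
  B4 = {m11, n12}
  B5 = {m14, n16}
  B6 = {m17, n18}
  B7 = {m19, n19}
  B8 = {m15, n15}
  B9 = {m18, n17}
  B10 = {m12, n11}
  B11 = {m16, n14}
  B12 = {m6}
  B13 = {m10}
  B14 = {m4, n4}
  B15 = {m8, n7}
  B16 = {m13, n10}
  B17 = {m2, n1}
  B18 = {m5, n3}
  B19 = {m9, n6}
  B20 = {n0}
  B21 = {n2}
  B22 = {n5}
  B23 = {n9}
  B24 = {n13}
m0 ∈ B0, n0 ∈ B20 → different blocks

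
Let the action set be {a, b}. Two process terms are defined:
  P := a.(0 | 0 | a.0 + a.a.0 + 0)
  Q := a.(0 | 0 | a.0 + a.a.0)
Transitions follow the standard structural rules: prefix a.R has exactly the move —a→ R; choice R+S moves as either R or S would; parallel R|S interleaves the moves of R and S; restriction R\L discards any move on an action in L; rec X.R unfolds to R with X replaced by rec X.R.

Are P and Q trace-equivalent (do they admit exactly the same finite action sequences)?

LTS(P): 5 reachable states
  p0 = a.(0 | 0 | a.0 + a.a.0 + 0) | =a=> p1
  p1 = 0 | 0 | a.0 + a.a.0 + 0 | =a=> p2, =a=> p3
  p2 = 0 | 0 | 0 | stopped
  p3 = a.0 | =a=> p4
  p4 = 0 | stopped
LTS(Q): 5 reachable states
  q0 = a.(0 | 0 | a.0 + a.a.0) | =a=> q1
  q1 = 0 | 0 | a.0 + a.a.0 | =a=> q2, =a=> q3
  q2 = 0 | 0 | 0 | stopped
  q3 = a.0 | =a=> q4
  q4 = 0 | stopped
Bisimilarity quotient blocks:
  B0 = {p0, q0}
  B1 = {p1, q1}
  B2 = {p2, p4, q2, q4}
  B3 = {p3, q3}
p0 ∈ B0, q0 ∈ B0 → same block
Bisimilar ⇒ trace-equivalent.

YES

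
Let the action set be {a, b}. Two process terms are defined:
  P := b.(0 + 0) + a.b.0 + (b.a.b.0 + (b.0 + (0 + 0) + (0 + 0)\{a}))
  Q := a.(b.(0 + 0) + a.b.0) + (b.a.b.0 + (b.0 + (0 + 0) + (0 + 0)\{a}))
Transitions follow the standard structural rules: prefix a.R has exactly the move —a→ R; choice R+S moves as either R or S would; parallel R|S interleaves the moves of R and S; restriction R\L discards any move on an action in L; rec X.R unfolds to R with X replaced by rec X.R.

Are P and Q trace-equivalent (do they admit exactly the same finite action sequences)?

trace-distinct — witness ⟨aa⟩

P's transition system — 5 states:
  m0 = b.(0 + 0) + a.b.0 + (b.a.b.0 + (b.0 + (0 + 0) + (0 + 0)\{a})) has moves =a=> m1, =b=> m2, =b=> m3, =b=> m4
  m1 = b.0 has moves =b=> m2
  m2 = 0 has moves (no moves)
  m3 = 0 + 0 has moves (no moves)
  m4 = a.b.0 has moves =a=> m1
Q's transition system — 6 states:
  n0 = a.(b.(0 + 0) + a.b.0) + (b.a.b.0 + (b.0 + (0 + 0) + (0 + 0)\{a})) has moves =a=> n1, =b=> n2, =b=> n3
  n1 = b.(0 + 0) + a.b.0 has moves =a=> n4, =b=> n5
  n2 = 0 has moves (no moves)
  n3 = a.b.0 has moves =a=> n4
  n4 = b.0 has moves =b=> n2
  n5 = 0 + 0 has moves (no moves)
Trace ⟨aa⟩ through Q, begin at {n0}:
  [1] a ⇒ {n1}
  [2] a ⇒ {n4}
  ✓ Q
Trace ⟨aa⟩ through P, begin at {m0}:
  [1] a ⇒ {m1}
  [2] a ⇒ ∅  — P cannot continue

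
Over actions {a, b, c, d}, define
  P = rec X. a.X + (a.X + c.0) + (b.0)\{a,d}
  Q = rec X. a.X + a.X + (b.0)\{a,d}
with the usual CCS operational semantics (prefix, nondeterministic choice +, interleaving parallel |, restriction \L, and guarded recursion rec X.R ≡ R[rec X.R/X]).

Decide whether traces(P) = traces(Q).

P's transition system — 3 states:
  m0 = rec X. a.X + (a.X + c.0) + (b.0)\{a,d} | -a-> m0, -b-> m1, -c-> m2
  m1 = 0\{a,d} | (no moves)
  m2 = 0 | (no moves)
Q's transition system — 2 states:
  n0 = rec X. a.X + a.X + (b.0)\{a,d} | -a-> n0, -b-> n1
  n1 = 0\{a,d} | (no moves)
Executing c from P (initial set {m0}):
  step 1 (c): {m2}
  ✓ P
Executing c from Q (initial set {n0}):
  step 1 (c): ∅ (Q stuck)

traces(P) ≠ traces(Q) — witness ⟨c⟩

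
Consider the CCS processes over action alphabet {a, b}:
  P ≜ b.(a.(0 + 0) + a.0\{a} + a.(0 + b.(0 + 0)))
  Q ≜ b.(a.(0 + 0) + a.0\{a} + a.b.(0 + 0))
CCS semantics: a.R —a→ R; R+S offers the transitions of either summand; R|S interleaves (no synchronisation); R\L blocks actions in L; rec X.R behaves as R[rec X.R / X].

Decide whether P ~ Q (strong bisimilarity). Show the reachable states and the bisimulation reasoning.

LTS(P): 5 reachable states
  s0 = b.(a.(0 + 0) + a.0\{a} + a.(0 + b.(0 + 0))) :: =b=> s1
  s1 = a.(0 + 0) + a.0\{a} + a.(0 + b.(0 + 0)) :: =a=> s2, =a=> s3, =a=> s4
  s2 = 0 + 0 :: (no moves)
  s3 = 0 + b.(0 + 0) :: =b=> s2
  s4 = 0\{a} :: (no moves)
LTS(Q): 5 reachable states
  t0 = b.(a.(0 + 0) + a.0\{a} + a.b.(0 + 0)) :: =b=> t1
  t1 = a.(0 + 0) + a.0\{a} + a.b.(0 + 0) :: =a=> t2, =a=> t3, =a=> t4
  t2 = 0 + 0 :: (no moves)
  t3 = 0\{a} :: (no moves)
  t4 = b.(0 + 0) :: =b=> t2
Bisimilarity quotient blocks:
  B0 = {s0, t0}
  B1 = {s1, t1}
  B2 = {s2, s4, t2, t3}
  B3 = {s3, t4}
s0 ∈ B0, t0 ∈ B0 → same block

YES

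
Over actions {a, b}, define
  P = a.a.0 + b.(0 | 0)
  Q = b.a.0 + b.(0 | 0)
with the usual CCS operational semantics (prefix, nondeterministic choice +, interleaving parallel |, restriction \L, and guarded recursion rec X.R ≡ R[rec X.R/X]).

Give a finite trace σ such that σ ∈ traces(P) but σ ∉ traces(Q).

P's transition system — 4 states:
  p0 = a.a.0 + b.(0 | 0) | -a-> p1, -b-> p2
  p1 = a.0 | -a-> p3
  p2 = 0 | 0 | ·
  p3 = 0 | ·
Q's transition system — 4 states:
  q0 = b.a.0 + b.(0 | 0) | -b-> q1, -b-> q2
  q1 = 0 | 0 | ·
  q2 = a.0 | -a-> q3
  q3 = 0 | ·
Trace ⟨a⟩ through P, begin at {p0}:
  step 1 (a): {p1}
  — P admits the full trace.
Trace ⟨a⟩ through Q, begin at {q0}:
  step 1 (a): no successor for Q

a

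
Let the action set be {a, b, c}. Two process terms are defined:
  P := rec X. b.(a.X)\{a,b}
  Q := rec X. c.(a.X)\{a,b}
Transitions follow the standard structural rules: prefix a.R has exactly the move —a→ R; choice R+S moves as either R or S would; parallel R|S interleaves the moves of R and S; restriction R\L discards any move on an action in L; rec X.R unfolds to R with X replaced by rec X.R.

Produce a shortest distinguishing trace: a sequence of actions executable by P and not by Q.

b

P's transition system — 2 states:
  s0 = rec X. b.(a.X)\{a,b} ⊢ --b--▸ s1
  s1 = (a.(rec X. b.(a.X)\{a,b}))\{a,b} ⊢ ·
Q's transition system — 2 states:
  t0 = rec X. c.(a.X)\{a,b} ⊢ --c--▸ t1
  t1 = (a.(rec X. c.(a.X)\{a,b}))\{a,b} ⊢ ·
Run σ = ⟨b⟩ on P: start {s0}
  step 1 (b): {s1}
  ✓ P
Run σ = ⟨b⟩ on Q: start {t0}
  step 1 (b): no successor for Q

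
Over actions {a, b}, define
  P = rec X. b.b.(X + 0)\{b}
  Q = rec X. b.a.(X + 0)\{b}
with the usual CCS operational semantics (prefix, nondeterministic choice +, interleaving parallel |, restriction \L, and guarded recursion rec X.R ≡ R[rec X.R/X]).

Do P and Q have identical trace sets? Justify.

LTS(P): 3 reachable states
  u0 = rec X. b.b.(X + 0)\{b} ⊢ -b-> u1
  u1 = b.((rec X. b.b.(X + 0)\{b}) + 0)\{b} ⊢ -b-> u2
  u2 = ((rec X. b.b.(X + 0)\{b}) + 0)\{b} ⊢ stopped
LTS(Q): 3 reachable states
  v0 = rec X. b.a.(X + 0)\{b} ⊢ -b-> v1
  v1 = a.((rec X. b.a.(X + 0)\{b}) + 0)\{b} ⊢ -a-> v2
  v2 = ((rec X. b.a.(X + 0)\{b}) + 0)\{b} ⊢ stopped
Executing bb from P (initial set {u0}):
  step 1 (b): {u1}
  step 2 (b): {u2}
  P completes σ.
Executing bb from Q (initial set {v0}):
  step 1 (b): {v1}
  step 2 (b): no successor for Q

trace-distinct — witness ⟨bb⟩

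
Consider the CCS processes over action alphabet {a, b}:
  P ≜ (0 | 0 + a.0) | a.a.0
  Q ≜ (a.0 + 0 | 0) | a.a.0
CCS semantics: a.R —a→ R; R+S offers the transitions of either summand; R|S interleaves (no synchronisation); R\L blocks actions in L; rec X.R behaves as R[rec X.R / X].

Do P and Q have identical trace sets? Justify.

traces(P) = traces(Q)

Reachable graph of P (6 states):
  s0 = (0 | 0 + a.0) | a.a.0 | --a--▸ s1, --a--▸ s2
  s1 = (0 | 0 + a.0) | a.0 | --a--▸ s3, --a--▸ s4
  s2 = 0 | a.a.0 | --a--▸ s4
  s3 = (0 | 0 + a.0) | 0 | --a--▸ s5
  s4 = 0 | a.0 | --a--▸ s5
  s5 = 0 | 0 | ∅
Reachable graph of Q (6 states):
  t0 = (a.0 + 0 | 0) | a.a.0 | --a--▸ t1, --a--▸ t2
  t1 = (a.0 + 0 | 0) | a.0 | --a--▸ t3, --a--▸ t4
  t2 = 0 | a.a.0 | --a--▸ t4
  t3 = (a.0 + 0 | 0) | 0 | --a--▸ t5
  t4 = 0 | a.0 | --a--▸ t5
  t5 = 0 | 0 | ∅
Coarsest stable partition (strong bisimilarity classes):
  B0 = {s0, t0}
  B1 = {s1, s2, t1, t2}
  B2 = {s3, s4, t3, t4}
  B3 = {s5, t5}
s0 ∈ B0, t0 ∈ B0 → same block
Bisimilar ⇒ trace-equivalent.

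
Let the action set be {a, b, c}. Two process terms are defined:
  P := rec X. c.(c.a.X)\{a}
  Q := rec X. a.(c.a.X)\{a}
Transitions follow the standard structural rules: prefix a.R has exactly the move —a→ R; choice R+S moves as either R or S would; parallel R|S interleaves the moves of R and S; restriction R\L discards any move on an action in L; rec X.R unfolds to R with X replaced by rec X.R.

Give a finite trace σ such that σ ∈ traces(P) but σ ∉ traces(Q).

LTS(P): 3 reachable states
  p0 = rec X. c.(c.a.X)\{a} has moves =c=> p1
  p1 = (c.a.(rec X. c.(c.a.X)\{a}))\{a} has moves =c=> p2
  p2 = (a.(rec X. c.(c.a.X)\{a}))\{a} has moves (no moves)
LTS(Q): 3 reachable states
  q0 = rec X. a.(c.a.X)\{a} has moves =a=> q1
  q1 = (c.a.(rec X. a.(c.a.X)\{a}))\{a} has moves =c=> q2
  q2 = (a.(rec X. a.(c.a.X)\{a}))\{a} has moves (no moves)
Trace ⟨c⟩ through P, begin at {p0}:
  step 1 (c): {p1}
  ✓ P
Trace ⟨c⟩ through Q, begin at {q0}:
  step 1 (c): ∅  — Q cannot continue

c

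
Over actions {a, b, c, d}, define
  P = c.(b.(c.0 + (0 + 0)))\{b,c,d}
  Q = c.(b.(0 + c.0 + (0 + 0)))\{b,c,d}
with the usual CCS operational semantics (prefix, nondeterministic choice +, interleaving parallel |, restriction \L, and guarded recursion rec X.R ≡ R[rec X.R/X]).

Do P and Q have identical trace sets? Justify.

Reachable graph of P (2 states):
  s0 = c.(b.(c.0 + (0 + 0)))\{b,c,d} | --c--▸ s1
  s1 = (b.(c.0 + (0 + 0)))\{b,c,d} | stopped
Reachable graph of Q (2 states):
  t0 = c.(b.(0 + c.0 + (0 + 0)))\{b,c,d} | --c--▸ t1
  t1 = (b.(0 + c.0 + (0 + 0)))\{b,c,d} | stopped
Bisimilarity quotient blocks:
  B0 = {s0, t0}
  B1 = {s1, t1}
s0 ∈ B0, t0 ∈ B0 → same block
Bisimilar ⇒ trace-equivalent.

YES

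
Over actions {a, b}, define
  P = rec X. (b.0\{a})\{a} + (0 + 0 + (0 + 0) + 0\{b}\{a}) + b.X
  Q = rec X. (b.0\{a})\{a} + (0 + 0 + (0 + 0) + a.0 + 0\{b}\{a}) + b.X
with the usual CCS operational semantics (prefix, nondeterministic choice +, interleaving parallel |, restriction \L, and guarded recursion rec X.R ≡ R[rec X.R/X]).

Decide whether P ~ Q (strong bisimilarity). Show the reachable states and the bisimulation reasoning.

P's transition system — 2 states:
  u0 = rec X. (b.0\{a})\{a} + (0 + 0 + (0 + 0) + 0\{b}\{a}) + b.X → ··b··> u0, ··b··> u1
  u1 = 0\{a}\{a} → deadlocked
Q's transition system — 3 states:
  v0 = rec X. (b.0\{a})\{a} + (0 + 0 + (0 + 0) + a.0 + 0\{b}\{a}) + b.X → ··a··> v1, ··b··> v0, ··b··> v2
  v1 = 0 → deadlocked
  v2 = 0\{a}\{a} → deadlocked
Bisimilarity quotient blocks:
  B0 = {u0}
  B1 = {u1, v1, v2}
  B2 = {v0}
u0 ∈ B0, v0 ∈ B2 → different blocks

not bisimilar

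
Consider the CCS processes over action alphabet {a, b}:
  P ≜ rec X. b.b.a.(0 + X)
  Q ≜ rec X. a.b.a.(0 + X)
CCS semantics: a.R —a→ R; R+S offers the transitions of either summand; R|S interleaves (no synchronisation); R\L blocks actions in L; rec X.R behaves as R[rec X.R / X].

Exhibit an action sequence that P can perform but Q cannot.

b

LTS(P): 4 reachable states
  p0 = rec X. b.b.a.(0 + X) ⊢ =b=> p1
  p1 = b.a.(0 + (rec X. b.b.a.(0 + X))) ⊢ =b=> p2
  p2 = a.(0 + (rec X. b.b.a.(0 + X))) ⊢ =a=> p3
  p3 = 0 + (rec X. b.b.a.(0 + X)) ⊢ =b=> p1
LTS(Q): 4 reachable states
  q0 = rec X. a.b.a.(0 + X) ⊢ =a=> q1
  q1 = b.a.(0 + (rec X. a.b.a.(0 + X))) ⊢ =b=> q2
  q2 = a.(0 + (rec X. a.b.a.(0 + X))) ⊢ =a=> q3
  q3 = 0 + (rec X. a.b.a.(0 + X)) ⊢ =a=> q1
Run σ = ⟨b⟩ on P: start {p0}
  after b @ step 1: {p1}
  P completes σ.
Run σ = ⟨b⟩ on Q: start {q0}
  after b @ step 1: ∅  — Q cannot continue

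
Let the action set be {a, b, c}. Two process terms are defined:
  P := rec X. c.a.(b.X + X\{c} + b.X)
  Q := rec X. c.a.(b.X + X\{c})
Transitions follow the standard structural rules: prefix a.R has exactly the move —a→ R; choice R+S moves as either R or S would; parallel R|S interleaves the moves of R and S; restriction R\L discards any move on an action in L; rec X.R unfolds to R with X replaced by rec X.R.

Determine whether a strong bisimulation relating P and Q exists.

P's transition system — 3 states:
  p0 = rec X. c.a.(b.X + X\{c} + b.X) :: —c→ p1
  p1 = a.(b.(rec X. c.a.(b.X + X\{c} + b.X)) + (rec X. c.a.(b.X + X\{c} + b.X))\{c} + b.(rec X. c.a.(b.X + X\{c} + b.X))) :: —a→ p2
  p2 = b.(rec X. c.a.(b.X + X\{c} + b.X)) + (rec X. c.a.(b.X + X\{c} + b.X))\{c} + b.(rec X. c.a.(b.X + X\{c} + b.X)) :: —b→ p0
Q's transition system — 3 states:
  q0 = rec X. c.a.(b.X + X\{c}) :: —c→ q1
  q1 = a.(b.(rec X. c.a.(b.X + X\{c})) + (rec X. c.a.(b.X + X\{c}))\{c}) :: —a→ q2
  q2 = b.(rec X. c.a.(b.X + X\{c})) + (rec X. c.a.(b.X + X\{c}))\{c} :: —b→ q0
Bisimilarity quotient blocks:
  B0 = {p0, q0}
  B1 = {p1, q1}
  B2 = {p2, q2}
p0 ∈ B0, q0 ∈ B0 → same block

YES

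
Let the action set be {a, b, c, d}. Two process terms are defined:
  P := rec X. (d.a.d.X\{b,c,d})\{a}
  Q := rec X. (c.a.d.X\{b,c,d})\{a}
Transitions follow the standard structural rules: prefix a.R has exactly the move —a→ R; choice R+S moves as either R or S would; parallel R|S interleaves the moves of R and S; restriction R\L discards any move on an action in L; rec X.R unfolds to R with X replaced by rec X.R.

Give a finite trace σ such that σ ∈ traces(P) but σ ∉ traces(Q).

d

Reachable graph of P (2 states):
  u0 = rec X. (d.a.d.X\{b,c,d})\{a} ⊢ ··d··> u1
  u1 = (a.d.(rec X. (d.a.d.X\{b,c,d})\{a})\{b,c,d})\{a} ⊢ ·
Reachable graph of Q (2 states):
  v0 = rec X. (c.a.d.X\{b,c,d})\{a} ⊢ ··c··> v1
  v1 = (a.d.(rec X. (c.a.d.X\{b,c,d})\{a})\{b,c,d})\{a} ⊢ ·
Executing d from P (initial set {u0}):
  after d @ step 1: {u1}
  ✓ P
Executing d from Q (initial set {v0}):
  after d @ step 1: ∅  — Q cannot continue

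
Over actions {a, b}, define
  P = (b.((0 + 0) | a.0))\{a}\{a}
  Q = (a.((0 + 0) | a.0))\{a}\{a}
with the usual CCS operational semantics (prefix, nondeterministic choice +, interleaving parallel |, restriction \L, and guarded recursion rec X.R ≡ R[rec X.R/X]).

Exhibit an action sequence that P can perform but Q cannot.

b

LTS(P): 2 reachable states
  p0 = (b.((0 + 0) | a.0))\{a}\{a} has moves --b--▸ p1
  p1 = ((0 + 0) | a.0)\{a}\{a} has moves deadlocked
LTS(Q): 1 reachable states
  q0 = (a.((0 + 0) | a.0))\{a}\{a} has moves deadlocked
Run σ = ⟨b⟩ on P: start {p0}
  step 1 (b): {p1}
  — P admits the full trace.
Run σ = ⟨b⟩ on Q: start {q0}
  step 1 (b): ∅  — Q cannot continue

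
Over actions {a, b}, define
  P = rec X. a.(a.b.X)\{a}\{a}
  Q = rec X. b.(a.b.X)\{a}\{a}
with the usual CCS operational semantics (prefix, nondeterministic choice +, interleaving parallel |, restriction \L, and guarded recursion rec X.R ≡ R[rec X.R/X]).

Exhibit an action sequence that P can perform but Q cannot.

a

P's transition system — 2 states:
  p0 = rec X. a.(a.b.X)\{a}\{a} ⊢ --a--▸ p1
  p1 = (a.b.(rec X. a.(a.b.X)\{a}\{a}))\{a}\{a} ⊢ stopped
Q's transition system — 2 states:
  q0 = rec X. b.(a.b.X)\{a}\{a} ⊢ --b--▸ q1
  q1 = (a.b.(rec X. b.(a.b.X)\{a}\{a}))\{a}\{a} ⊢ stopped
Run σ = ⟨a⟩ on P: start {p0}
  step 1 (a): {p1}
  ✓ P
Run σ = ⟨a⟩ on Q: start {q0}
  step 1 (a): ∅ (Q stuck)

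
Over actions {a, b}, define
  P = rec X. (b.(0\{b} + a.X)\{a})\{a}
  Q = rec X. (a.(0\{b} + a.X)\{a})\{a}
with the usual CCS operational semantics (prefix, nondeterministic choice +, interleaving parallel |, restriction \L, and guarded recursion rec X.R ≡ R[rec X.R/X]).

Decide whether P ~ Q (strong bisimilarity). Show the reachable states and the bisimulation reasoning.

P ≁ Q

P's transition system — 2 states:
  u0 = rec X. (b.(0\{b} + a.X)\{a})\{a} → =b=> u1
  u1 = (0\{b} + a.(rec X. (b.(0\{b} + a.X)\{a})\{a}))\{a}\{a} → ∅
Q's transition system — 1 states:
  v0 = rec X. (a.(0\{b} + a.X)\{a})\{a} → ∅
Coarsest stable partition (strong bisimilarity classes):
  B0 = {u0}
  B1 = {u1, v0}
u0 ∈ B0, v0 ∈ B1 → different blocks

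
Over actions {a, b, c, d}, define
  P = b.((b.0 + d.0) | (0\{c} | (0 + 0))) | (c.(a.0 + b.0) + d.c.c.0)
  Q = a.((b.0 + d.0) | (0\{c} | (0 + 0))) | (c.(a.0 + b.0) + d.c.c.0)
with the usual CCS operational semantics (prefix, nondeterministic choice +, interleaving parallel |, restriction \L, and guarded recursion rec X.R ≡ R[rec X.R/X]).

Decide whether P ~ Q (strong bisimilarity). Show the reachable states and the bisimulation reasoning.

Reachable graph of P (15 states):
  m0 = b.((b.0 + d.0) | (0\{c} | (0 + 0))) | (c.(a.0 + b.0) + d.c.c.0) :: ··b··> m1, ··c··> m2, ··d··> m3
  m1 = (b.0 + d.0) | (0\{c} | (0 + 0)) | (c.(a.0 + b.0) + d.c.c.0) :: ··b··> m4, ··c··> m5, ··d··> m4, ··d··> m6
  m2 = b.((b.0 + d.0) | (0\{c} | (0 + 0))) | (a.0 + b.0) :: ··a··> m7, ··b··> m5, ··b··> m7
  m3 = b.((b.0 + d.0) | (0\{c} | (0 + 0))) | c.c.0 :: ··b··> m6, ··c··> m8
  m4 = 0 | (0\{c} | (0 + 0)) | (c.(a.0 + b.0) + d.c.c.0) :: ··c··> m9, ··d··> m10
  m5 = (b.0 + d.0) | (0\{c} | (0 + 0)) | (a.0 + b.0) :: ··a··> m11, ··b··> m11, ··b··> m9, ··d··> m9
  m6 = (b.0 + d.0) | (0\{c} | (0 + 0)) | c.c.0 :: ··b··> m10, ··c··> m12, ··d··> m10
  m7 = b.((b.0 + d.0) | (0\{c} | (0 + 0))) | 0 :: ··b··> m11
  m8 = b.((b.0 + d.0) | (0\{c} | (0 + 0))) | c.0 :: ··b··> m12, ··c··> m7
  m9 = 0 | (0\{c} | (0 + 0)) | (a.0 + b.0) :: ··a··> m13, ··b··> m13
  m10 = 0 | (0\{c} | (0 + 0)) | c.c.0 :: ··c··> m14
  m11 = (b.0 + d.0) | (0\{c} | (0 + 0)) | 0 :: ··b··> m13, ··d··> m13
  m12 = (b.0 + d.0) | (0\{c} | (0 + 0)) | c.0 :: ··b··> m14, ··c··> m11, ··d··> m14
  m13 = 0 | (0\{c} | (0 + 0)) | 0 :: ∅
  m14 = 0 | (0\{c} | (0 + 0)) | c.0 :: ··c··> m13
Reachable graph of Q (15 states):
  n0 = a.((b.0 + d.0) | (0\{c} | (0 + 0))) | (c.(a.0 + b.0) + d.c.c.0) :: ··a··> n1, ··c··> n2, ··d··> n3
  n1 = (b.0 + d.0) | (0\{c} | (0 + 0)) | (c.(a.0 + b.0) + d.c.c.0) :: ··b··> n4, ··c··> n5, ··d··> n4, ··d··> n6
  n2 = a.((b.0 + d.0) | (0\{c} | (0 + 0))) | (a.0 + b.0) :: ··a··> n5, ··a··> n7, ··b··> n7
  n3 = a.((b.0 + d.0) | (0\{c} | (0 + 0))) | c.c.0 :: ··a··> n6, ··c··> n8
  n4 = 0 | (0\{c} | (0 + 0)) | (c.(a.0 + b.0) + d.c.c.0) :: ··c··> n9, ··d··> n10
  n5 = (b.0 + d.0) | (0\{c} | (0 + 0)) | (a.0 + b.0) :: ··a··> n11, ··b··> n11, ··b··> n9, ··d··> n9
  n6 = (b.0 + d.0) | (0\{c} | (0 + 0)) | c.c.0 :: ··b··> n10, ··c··> n12, ··d··> n10
  n7 = a.((b.0 + d.0) | (0\{c} | (0 + 0))) | 0 :: ··a··> n11
  n8 = a.((b.0 + d.0) | (0\{c} | (0 + 0))) | c.0 :: ··a··> n12, ··c··> n7
  n9 = 0 | (0\{c} | (0 + 0)) | (a.0 + b.0) :: ··a··> n13, ··b··> n13
  n10 = 0 | (0\{c} | (0 + 0)) | c.c.0 :: ··c··> n14
  n11 = (b.0 + d.0) | (0\{c} | (0 + 0)) | 0 :: ··b··> n13, ··d··> n13
  n12 = (b.0 + d.0) | (0\{c} | (0 + 0)) | c.0 :: ··b··> n14, ··c··> n11, ··d··> n14
  n13 = 0 | (0\{c} | (0 + 0)) | 0 :: ∅
  n14 = 0 | (0\{c} | (0 + 0)) | c.0 :: ··c··> n13
Partition-refinement fixed point:
  B0 = {m0}
  B1 = {m2}
  B2 = {m7}
  B3 = {m11, n11}
  B4 = {m13, n13}
  B5 = {m5, n5}
  B6 = {m9, n9}
  B7 = {m3}
  B8 = {m6, n6}
  B9 = {m10, n10}
  B10 = {m14, n14}
  B11 = {m12, n12}
  B12 = {m8}
  B13 = {m1, n1}
  B14 = {m4, n4}
  B15 = {n0}
  B16 = {n2}
  B17 = {n7}
  B18 = {n3}
  B19 = {n8}
m0 ∈ B0, n0 ∈ B15 → different blocks

not bisimilar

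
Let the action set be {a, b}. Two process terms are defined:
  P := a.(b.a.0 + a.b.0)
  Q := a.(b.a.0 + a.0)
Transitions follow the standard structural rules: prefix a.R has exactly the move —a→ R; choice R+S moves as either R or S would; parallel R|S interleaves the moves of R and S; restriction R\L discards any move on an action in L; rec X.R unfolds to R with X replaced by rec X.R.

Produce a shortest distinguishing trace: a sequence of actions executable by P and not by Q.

LTS(P): 5 reachable states
  p0 = a.(b.a.0 + a.b.0) ⊢ --a--▸ p1
  p1 = b.a.0 + a.b.0 ⊢ --a--▸ p2, --b--▸ p3
  p2 = b.0 ⊢ --b--▸ p4
  p3 = a.0 ⊢ --a--▸ p4
  p4 = 0 ⊢ ∅
LTS(Q): 4 reachable states
  q0 = a.(b.a.0 + a.0) ⊢ --a--▸ q1
  q1 = b.a.0 + a.0 ⊢ --a--▸ q2, --b--▸ q3
  q2 = 0 ⊢ ∅
  q3 = a.0 ⊢ --a--▸ q2
Executing aab from P (initial set {p0}):
  step 1 (a): {p1}
  step 2 (a): {p2}
  step 3 (b): {p4}
  P completes σ.
Executing aab from Q (initial set {q0}):
  step 1 (a): {q1}
  step 2 (a): {q2}
  step 3 (b): ∅  — Q cannot continue

aab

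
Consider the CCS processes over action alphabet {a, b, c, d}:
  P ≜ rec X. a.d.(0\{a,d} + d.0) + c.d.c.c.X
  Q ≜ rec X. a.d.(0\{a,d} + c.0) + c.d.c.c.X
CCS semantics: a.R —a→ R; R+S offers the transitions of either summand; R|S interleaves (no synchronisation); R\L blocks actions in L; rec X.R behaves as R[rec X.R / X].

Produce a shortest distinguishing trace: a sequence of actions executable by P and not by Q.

add

LTS(P): 7 reachable states
  p0 = rec X. a.d.(0\{a,d} + d.0) + c.d.c.c.X has moves -a-> p1, -c-> p2
  p1 = d.(0\{a,d} + d.0) has moves -d-> p3
  p2 = d.c.c.(rec X. a.d.(0\{a,d} + d.0) + c.d.c.c.X) has moves -d-> p4
  p3 = 0\{a,d} + d.0 has moves -d-> p5
  p4 = c.c.(rec X. a.d.(0\{a,d} + d.0) + c.d.c.c.X) has moves -c-> p6
  p5 = 0 has moves (no moves)
  p6 = c.(rec X. a.d.(0\{a,d} + d.0) + c.d.c.c.X) has moves -c-> p0
LTS(Q): 7 reachable states
  q0 = rec X. a.d.(0\{a,d} + c.0) + c.d.c.c.X has moves -a-> q1, -c-> q2
  q1 = d.(0\{a,d} + c.0) has moves -d-> q3
  q2 = d.c.c.(rec X. a.d.(0\{a,d} + c.0) + c.d.c.c.X) has moves -d-> q4
  q3 = 0\{a,d} + c.0 has moves -c-> q5
  q4 = c.c.(rec X. a.d.(0\{a,d} + c.0) + c.d.c.c.X) has moves -c-> q6
  q5 = 0 has moves (no moves)
  q6 = c.(rec X. a.d.(0\{a,d} + c.0) + c.d.c.c.X) has moves -c-> q0
Run σ = ⟨add⟩ on P: start {p0}
  after a @ step 1: {p1}
  after d @ step 2: {p3}
  after d @ step 3: {p5}
  P completes σ.
Run σ = ⟨add⟩ on Q: start {q0}
  after a @ step 1: {q1}
  after d @ step 2: {q3}
  after d @ step 3: ∅  — Q cannot continue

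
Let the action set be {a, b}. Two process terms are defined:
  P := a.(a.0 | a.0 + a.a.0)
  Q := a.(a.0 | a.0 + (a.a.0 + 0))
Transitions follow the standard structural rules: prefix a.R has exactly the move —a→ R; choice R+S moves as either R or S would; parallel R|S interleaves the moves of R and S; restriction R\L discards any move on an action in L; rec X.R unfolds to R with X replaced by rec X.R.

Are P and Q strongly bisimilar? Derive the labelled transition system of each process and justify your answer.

YES

LTS(P): 7 reachable states
  p0 = a.(a.0 | a.0 + a.a.0) → —a→ p1
  p1 = a.0 | a.0 + a.a.0 → —a→ p2, —a→ p3, —a→ p4
  p2 = 0 | a.0 → —a→ p5
  p3 = a.0 → —a→ p6
  p4 = a.0 | 0 → —a→ p5
  p5 = 0 | 0 → ∅
  p6 = 0 → ∅
LTS(Q): 7 reachable states
  q0 = a.(a.0 | a.0 + (a.a.0 + 0)) → —a→ q1
  q1 = a.0 | a.0 + (a.a.0 + 0) → —a→ q2, —a→ q3, —a→ q4
  q2 = 0 | a.0 → —a→ q5
  q3 = a.0 → —a→ q6
  q4 = a.0 | 0 → —a→ q5
  q5 = 0 | 0 → ∅
  q6 = 0 → ∅
Coarsest stable partition (strong bisimilarity classes):
  B0 = {p0, q0}
  B1 = {p1, q1}
  B2 = {p2, p3, p4, q2, q3, q4}
  B3 = {p5, p6, q5, q6}
p0 ∈ B0, q0 ∈ B0 → same block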